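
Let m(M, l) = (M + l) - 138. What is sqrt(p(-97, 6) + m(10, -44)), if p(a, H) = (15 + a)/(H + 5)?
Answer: I*sqrt(21714)/11 ≈ 13.396*I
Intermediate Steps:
m(M, l) = -138 + M + l
p(a, H) = (15 + a)/(5 + H)
sqrt(p(-97, 6) + m(10, -44)) = sqrt((15 - 97)/(5 + 6) + (-138 + 10 - 44)) = sqrt(-82/11 - 172) = sqrt(-1974/11) = I*sqrt(21714)/11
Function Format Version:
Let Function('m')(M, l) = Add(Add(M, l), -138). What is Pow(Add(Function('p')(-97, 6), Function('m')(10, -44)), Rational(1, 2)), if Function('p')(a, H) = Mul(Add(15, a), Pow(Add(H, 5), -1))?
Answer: Mul(Rational(1, 11), I, Pow(21714, Rational(1, 2))) ≈ Mul(13.396, I)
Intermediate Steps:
Function('m')(M, l) = Add(-138, M, l)
Function('p')(a, H) = Mul(Pow(Add(5, H), -1), Add(15, a)) (Function('p')(a, H) = Mul(Add(15, a), Pow(Add(5, H), -1)) = Mul(Pow(Add(5, H), -1), Add(15, a)))
Pow(Add(Function('p')(-97, 6), Function('m')(10, -44)), Rational(1, 2)) = Pow(Add(Mul(Pow(Add(5, 6), -1), Add(15, -97)), Add(-138, 10, -44)), Rational(1, 2)) = Pow(Add(Mul(Pow(11, -1), -82), -172), Rational(1, 2)) = Pow(Add(Mul(Rational(1, 11), -82), -172), Rational(1, 2)) = Pow(Add(Rational(-82, 11), -172), Rational(1, 2)) = Pow(Rational(-1974, 11), Rational(1, 2)) = Mul(Rational(1, 11), I, Pow(21714, Rational(1, 2)))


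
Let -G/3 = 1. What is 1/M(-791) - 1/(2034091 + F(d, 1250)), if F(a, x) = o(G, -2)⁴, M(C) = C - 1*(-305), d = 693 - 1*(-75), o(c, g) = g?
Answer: -2034593/988576002 ≈ -0.0020581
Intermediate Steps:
G = -3 (G = -3*1 = -3)
d = 768 (d = 693 + 75 = 768)
M(C) = 305 + C (M(C) = C + 305 = 305 + C)
F(a, x) = 16 (F(a, x) = (-2)⁴ = 16)
1/M(-791) - 1/(2034091 + F(d, 1250)) = 1/(305 - 791) - 1/(2034091 + 16) = 1/(-486) - 1/2034107 = -1/486 - 1*1/2034107 = -1/486 - 1/2034107 = -2034593/988576002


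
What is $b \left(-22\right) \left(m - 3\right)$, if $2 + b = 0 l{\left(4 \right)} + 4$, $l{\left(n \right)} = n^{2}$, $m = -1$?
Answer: $176$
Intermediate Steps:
$b = 2$ ($b = -2 + \left(0 \cdot 4^{2} + 4\right) = -2 + \left(0 \cdot 16 + 4\right) = -2 + \left(0 + 4\right) = -2 + 4 = 2$)
$b \left(-22\right) \left(m - 3\right) = 2 \left(-22\right) \left(-1 - 3\right) = - 44 \left(-1 - 3\right) = \left(-44\right) \left(-4\right) = 176$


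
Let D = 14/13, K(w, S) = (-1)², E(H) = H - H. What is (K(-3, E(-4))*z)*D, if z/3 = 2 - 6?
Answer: -168/13 ≈ -12.923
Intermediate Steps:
E(H) = 0
K(w, S) = 1
z = -12 (z = 3*(2 - 6) = 3*(-4) = -12)
D = 14/13 (D = 14*(1/13) = 14/13 ≈ 1.0769)
(K(-3, E(-4))*z)*D = (1*(-12))*(14/13) = -12*14/13 = -168/13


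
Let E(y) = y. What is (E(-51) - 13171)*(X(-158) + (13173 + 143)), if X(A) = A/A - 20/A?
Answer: -13910244766/79 ≈ -1.7608e+8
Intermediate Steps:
X(A) = 1 - 20/A
(E(-51) - 13171)*(X(-158) + (13173 + 143)) = (-51 - 13171)*((-20 - 158)/(-158) + (13173 + 143)) = -13222*(-1/158*(-178) + 13316) = -13222*(89/79 + 13316) = -13222*1052053/79 = -13910244766/79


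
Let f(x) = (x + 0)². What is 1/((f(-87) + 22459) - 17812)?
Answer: 1/12216 ≈ 8.1860e-5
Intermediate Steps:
f(x) = x²
1/((f(-87) + 22459) - 17812) = 1/(((-87)² + 22459) - 17812) = 1/((7569 + 22459) - 17812) = 1/(30028 - 17812) = 1/12216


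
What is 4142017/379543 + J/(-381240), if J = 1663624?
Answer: 118460714656/18087121665 ≈ 6.5495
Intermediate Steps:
4142017/379543 + J/(-381240) = 4142017/379543 + 1663624/(-381240) = 4142017*(1/379543) + 1663624*(-1/381240) = 4142017/379543 - 207953/47655 = 118460714656/18087121665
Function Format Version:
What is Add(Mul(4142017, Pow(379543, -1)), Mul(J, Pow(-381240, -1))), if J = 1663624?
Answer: Rational(118460714656, 18087121665) ≈ 6.5495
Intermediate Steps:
Add(Mul(4142017, Pow(379543, -1)), Mul(J, Pow(-381240, -1))) = Add(Mul(4142017, Pow(379543, -1)), Mul(1663624, Pow(-381240, -1))) = Add(Mul(4142017, Rational(1, 379543)), Mul(1663624, Rational(-1, 381240))) = Add(Rational(4142017, 379543), Rational(-207953, 47655)) = Rational(118460714656, 18087121665)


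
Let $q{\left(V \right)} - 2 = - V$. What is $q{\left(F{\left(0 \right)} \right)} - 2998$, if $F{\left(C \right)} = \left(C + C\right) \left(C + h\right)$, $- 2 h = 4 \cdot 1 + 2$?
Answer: $-2996$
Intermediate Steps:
$h = -3$ ($h = - \frac{4 \cdot 1 + 2}{2} = - \frac{4 + 2}{2} = \left(- \frac{1}{2}\right) 6 = -3$)
$F{\left(C \right)} = 2 C \left(-3 + C\right)$ ($F{\left(C \right)} = \left(C + C\right) \left(C - 3\right) = 2 C \left(-3 + C\right)$)
$q{\left(V \right)} = 2 - V$
$q{\left(F{\left(0 \right)} \right)} - 2998 = \left(2 - 2 \cdot 0 \left(-3 + 0\right)\right) - 2998 = \left(2 - 2 \cdot 0 \left(-3\right)\right) - 2998 = \left(2 - 0\right) - 2998 = \left(2 + 0\right) - 2998 = 2 - 2998 = -2996$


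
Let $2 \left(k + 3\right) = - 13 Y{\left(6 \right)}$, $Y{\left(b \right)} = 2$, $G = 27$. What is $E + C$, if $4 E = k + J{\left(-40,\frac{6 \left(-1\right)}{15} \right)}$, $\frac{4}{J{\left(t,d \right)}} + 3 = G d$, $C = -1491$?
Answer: $- \frac{103160}{69} \approx -1495.1$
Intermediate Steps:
$J{\left(t,d \right)} = \frac{4}{-3 + 27 d}$
$k = -16$ ($k = -3 + \frac{\left(-13\right) 2}{2} = -3 + \frac{1}{2} \left(-26\right) = -3 - 13 = -16$)
$E = - \frac{281}{69}$ ($E = \frac{-16 + \frac{4}{3 \left(-1 + 9 \frac{6 \left(-1\right)}{15}\right)}}{4} = \frac{-16 + \frac{4}{3 \left(-1 + 9 \left(\left(-6\right) \frac{1}{15}\right)\right)}}{4} = \frac{-16 + \frac{4}{3 \left(-1 + 9 \left(- \frac{2}{5}\right)\right)}}{4} = \frac{-16 + \frac{4}{3 \left(-1 - \frac{18}{5}\right)}}{4} = \frac{-16 + \frac{4}{3 \left(- \frac{23}{5}\right)}}{4} = \frac{-16 + \frac{4}{3} \left(- \frac{5}{23}\right)}{4} = \frac{-16 - \frac{20}{69}}{4} = \frac{1}{4} \left(- \frac{1124}{69}\right) = - \frac{281}{69} \approx -4.0725$)
$E + C = - \frac{281}{69} - 1491 = - \frac{103160}{69}$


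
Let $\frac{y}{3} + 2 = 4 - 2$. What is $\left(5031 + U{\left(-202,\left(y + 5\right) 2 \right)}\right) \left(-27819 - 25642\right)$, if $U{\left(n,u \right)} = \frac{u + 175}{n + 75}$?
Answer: $- \frac{34148320672}{127} \approx -2.6888 \cdot 10^{8}$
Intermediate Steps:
$y = 0$ ($y = -6 + 3 \left(4 - 2\right) = -6 + 3 \cdot 2 = -6 + 6 = 0$)
$U{\left(n,u \right)} = \frac{175 + u}{75 + n}$
$\left(5031 + U{\left(-202,\left(y + 5\right) 2 \right)}\right) \left(-27819 - 25642\right) = \left(5031 + \frac{175 + \left(0 + 5\right) 2}{75 - 202}\right) \left(-27819 - 25642\right) = \left(5031 + \frac{175 + 5 \cdot 2}{-127}\right) \left(-53461\right) = \left(5031 - \frac{175 + 10}{127}\right) \left(-53461\right) = \left(5031 - \frac{185}{127}\right) \left(-53461\right) = \frac{638752}{127} \left(-53461\right) = - \frac{34148320672}{127}$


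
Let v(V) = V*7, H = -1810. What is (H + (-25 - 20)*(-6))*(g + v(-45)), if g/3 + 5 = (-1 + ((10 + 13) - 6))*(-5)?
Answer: 877800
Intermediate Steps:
v(V) = 7*V
g = -255 (g = -15 + 3*((-1 + ((10 + 13) - 6))*(-5)) = -15 + 3*((-1 + (23 - 6))*(-5)) = -15 + 3*((-1 + 17)*(-5)) = -15 + 3*(16*(-5)) = -15 + 3*(-80) = -15 - 240 = -255)
(H + (-25 - 20)*(-6))*(g + v(-45)) = (-1810 + (-25 - 20)*(-6))*(-255 + 7*(-45)) = (-1810 - 45*(-6))*(-255 - 315) = (-1810 + 270)*(-570) = -1540*(-570) = 877800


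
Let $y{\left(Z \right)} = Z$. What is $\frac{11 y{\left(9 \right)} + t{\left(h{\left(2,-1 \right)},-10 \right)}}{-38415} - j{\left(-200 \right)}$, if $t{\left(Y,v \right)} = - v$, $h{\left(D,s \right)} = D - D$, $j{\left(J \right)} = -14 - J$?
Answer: $- \frac{7145299}{38415} \approx -186.0$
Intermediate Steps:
$h{\left(D,s \right)} = 0$
$\frac{11 y{\left(9 \right)} + t{\left(h{\left(2,-1 \right)},-10 \right)}}{-38415} - j{\left(-200 \right)} = \frac{11 \cdot 9 - -10}{-38415} - \left(-14 - -200\right) = \left(99 + 10\right) \left(- \frac{1}{38415}\right) - \left(-14 + 200\right) = 109 \left(- \frac{1}{38415}\right) - 186 = - \frac{109}{38415} - 186 = - \frac{7145299}{38415}$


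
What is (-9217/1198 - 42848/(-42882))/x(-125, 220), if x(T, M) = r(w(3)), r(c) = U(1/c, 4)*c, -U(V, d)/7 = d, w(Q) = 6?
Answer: 171955745/4315301424 ≈ 0.039848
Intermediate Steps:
U(V, d) = -7*d
r(c) = -28*c (r(c) = (-7*4)*c = -28*c)
x(T, M) = -168 (x(T, M) = -28*6 = -168)
(-9217/1198 - 42848/(-42882))/x(-125, 220) = (-9217/1198 - 42848/(-42882))/(-168) = (-9217*1/1198 - 42848*(-1/42882))*(-1/168) = (-9217/1198 + 21424/21441)*(-1/168) = -171955745/25686318*(-1/168) = 171955745/4315301424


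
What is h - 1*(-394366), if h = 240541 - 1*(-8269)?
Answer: 643176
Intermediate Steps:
h = 248810 (h = 240541 + 8269 = 248810)
h - 1*(-394366) = 248810 - 1*(-394366) = 248810 + 394366 = 643176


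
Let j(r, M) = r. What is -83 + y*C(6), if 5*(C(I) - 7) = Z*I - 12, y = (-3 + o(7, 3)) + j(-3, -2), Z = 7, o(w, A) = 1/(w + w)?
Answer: -2241/14 ≈ -160.07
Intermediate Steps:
o(w, A) = 1/(2*w)
y = -83/14 (y = (-3 + (½)/7) - 3 = (-3 + (½)*(⅐)) - 3 = (-3 + 1/14) - 3 = -41/14 - 3 = -83/14 ≈ -5.9286)
C(I) = 23/5 + 7*I/5 (C(I) = 7 + (7*I - 12)/5 = 7 + (-12 + 7*I)/5 = 7 + (-12/5 + 7*I/5) = 23/5 + 7*I/5)
-83 + y*C(6) = -83 - 83*(23/5 + (7/5)*6)/14 = -83 - 83*(23/5 + 42/5)/14 = -83 - 83/14*13 = -83 - 1079/14 = -2241/14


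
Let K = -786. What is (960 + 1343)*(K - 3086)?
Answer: -8917216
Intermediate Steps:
(960 + 1343)*(K - 3086) = (960 + 1343)*(-786 - 3086) = 2303*(-3872) = -8917216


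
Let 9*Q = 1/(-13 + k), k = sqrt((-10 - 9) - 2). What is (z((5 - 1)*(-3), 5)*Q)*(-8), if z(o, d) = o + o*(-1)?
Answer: 0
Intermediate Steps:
k = I*sqrt(21) (k = sqrt(-19 - 2) = sqrt(-21) = I*sqrt(21) ≈ 4.5826*I)
z(o, d) = 0 (z(o, d) = o - o = 0)
Q = 1/(9*(-13 + I*sqrt(21))) ≈ -0.0076023 - 0.0026799*I
(z((5 - 1)*(-3), 5)*Q)*(-8) = (0*(-13/1710 - I*sqrt(21)/1710))*(-8) = 0*(-8) = 0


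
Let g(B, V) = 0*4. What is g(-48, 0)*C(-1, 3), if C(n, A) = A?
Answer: 0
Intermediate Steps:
g(B, V) = 0
g(-48, 0)*C(-1, 3) = 0*3 = 0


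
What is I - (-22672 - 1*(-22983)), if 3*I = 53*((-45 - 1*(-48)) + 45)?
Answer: 537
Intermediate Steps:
I = 848 (I = (53*((-45 - 1*(-48)) + 45))/3 = (53*((-45 + 48) + 45))/3 = (53*(3 + 45))/3 = (53*48)/3 = (⅓)*2544 = 848)
I - (-22672 - 1*(-22983)) = 848 - (-22672 - 1*(-22983)) = 848 - (-22672 + 22983) = 848 - 1*311 = 848 - 311 = 537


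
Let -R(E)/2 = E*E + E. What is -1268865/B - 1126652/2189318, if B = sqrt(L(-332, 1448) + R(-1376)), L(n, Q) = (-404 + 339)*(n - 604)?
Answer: -563326/1094659 + 253773*I*sqrt(930790)/372316 ≈ -0.51461 + 657.6*I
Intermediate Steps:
R(E) = -2*E - 2*E**2 (R(E) = -2*(E*E + E) = -2*(E**2 + E) = -2*(E + E**2) = -2*E - 2*E**2)
L(n, Q) = 39260 - 65*n (L(n, Q) = -65*(-604 + n) = 39260 - 65*n)
B = 2*I*sqrt(930790) (B = sqrt((39260 - 65*(-332)) - 2*(-1376)*(1 - 1376)) = sqrt((39260 + 21580) - 2*(-1376)*(-1375)) = sqrt(60840 - 3784000) = sqrt(-3723160) = 2*I*sqrt(930790) ≈ 1929.5*I)
-1268865/B - 1126652/2189318 = -1268865*(-I*sqrt(930790)/1861580) - 1126652/2189318 = -(-253773)*I*sqrt(930790)/372316 - 1126652*1/2189318 = 253773*I*sqrt(930790)/372316 - 563326/1094659 = -563326/1094659 + 253773*I*sqrt(930790)/372316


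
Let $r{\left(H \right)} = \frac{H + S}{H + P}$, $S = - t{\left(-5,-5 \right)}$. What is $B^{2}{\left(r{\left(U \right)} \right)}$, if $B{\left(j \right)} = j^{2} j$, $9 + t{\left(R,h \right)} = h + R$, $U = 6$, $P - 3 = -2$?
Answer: $\frac{244140625}{117649} \approx 2075.2$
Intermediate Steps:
$P = 1$ ($P = 3 - 2 = 1$)
$t{\left(R,h \right)} = -9 + R + h$ ($t{\left(R,h \right)} = -9 + \left(h + R\right) = -9 + \left(R + h\right) = -9 + R + h$)
$S = 19$ ($S = - (-9 - 5 - 5) = \left(-1\right) \left(-19\right) = 19$)
$r{\left(H \right)} = \frac{19 + H}{1 + H}$ ($r{\left(H \right)} = \frac{H + 19}{H + 1} = \frac{19 + H}{1 + H}$)
$B{\left(j \right)} = j^{3}$
$B^{2}{\left(r{\left(U \right)} \right)} = \left(\left(\frac{19 + 6}{1 + 6}\right)^{3}\right)^{2} = \left(\left(\frac{1}{7} \cdot 25\right)^{3}\right)^{2} = \left(\left(\frac{25}{7}\right)^{3}\right)^{2} = \left(\frac{15625}{343}\right)^{2} = \frac{244140625}{117649}$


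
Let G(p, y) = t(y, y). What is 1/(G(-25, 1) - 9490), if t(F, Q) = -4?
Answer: -1/9494 ≈ -0.00010533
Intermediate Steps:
G(p, y) = -4
1/(G(-25, 1) - 9490) = 1/(-4 - 9490) = 1/(-9494) = -1/9494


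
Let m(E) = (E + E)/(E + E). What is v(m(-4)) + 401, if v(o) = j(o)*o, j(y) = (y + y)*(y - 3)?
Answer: 397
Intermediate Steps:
m(E) = 1 (m(E) = (2*E)/((2*E)) = (2*E)*(1/(2*E)) = 1)
j(y) = 2*y*(-3 + y) (j(y) = (2*y)*(-3 + y) = 2*y*(-3 + y))
v(o) = 2*o²*(-3 + o) (v(o) = (2*o*(-3 + o))*o = 2*o²*(-3 + o))
v(m(-4)) + 401 = 2*1²*(-3 + 1) + 401 = 2*1*(-2) + 401 = -4 + 401 = 397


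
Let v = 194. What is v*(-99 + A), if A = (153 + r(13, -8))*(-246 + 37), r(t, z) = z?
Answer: -5898376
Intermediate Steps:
A = -30305 (A = (153 - 8)*(-246 + 37) = 145*(-209) = -30305)
v*(-99 + A) = 194*(-99 - 30305) = 194*(-30404) = -5898376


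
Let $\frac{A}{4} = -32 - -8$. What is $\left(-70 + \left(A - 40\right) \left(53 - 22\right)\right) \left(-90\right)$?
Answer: $385740$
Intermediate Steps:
$A = -96$ ($A = 4 \left(-32 - -8\right) = 4 \left(-32 + 8\right) = 4 \left(-24\right) = -96$)
$\left(-70 + \left(A - 40\right) \left(53 - 22\right)\right) \left(-90\right) = \left(-70 + \left(-96 - 40\right) \left(53 - 22\right)\right) \left(-90\right) = \left(-70 - 4216\right) \left(-90\right) = \left(-4286\right) \left(-90\right) = 385740$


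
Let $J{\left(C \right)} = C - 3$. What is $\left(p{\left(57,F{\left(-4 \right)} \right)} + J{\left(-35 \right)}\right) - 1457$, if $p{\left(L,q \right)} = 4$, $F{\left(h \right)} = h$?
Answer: $-1491$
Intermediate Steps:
$J{\left(C \right)} = -3 + C$
$\left(p{\left(57,F{\left(-4 \right)} \right)} + J{\left(-35 \right)}\right) - 1457 = \left(4 - 38\right) - 1457 = -34 - 1457 = -1491$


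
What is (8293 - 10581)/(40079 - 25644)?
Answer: -2288/14435 ≈ -0.15850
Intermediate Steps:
(8293 - 10581)/(40079 - 25644) = -2288/14435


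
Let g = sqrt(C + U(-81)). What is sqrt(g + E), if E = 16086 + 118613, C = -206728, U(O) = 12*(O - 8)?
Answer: sqrt(134699 + 2*I*sqrt(51949)) ≈ 367.01 + 0.621*I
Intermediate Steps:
U(O) = -96 + 12*O (U(O) = 12*(-8 + O) = -96 + 12*O)
E = 134699
g = 2*I*sqrt(51949) (g = sqrt(-206728 + (-96 + 12*(-81))) = sqrt(-206728 + (-96 - 972)) = sqrt(-206728 - 1068) = sqrt(-207796) = 2*I*sqrt(51949) ≈ 455.85*I)
sqrt(g + E) = sqrt(2*I*sqrt(51949) + 134699) = sqrt(134699 + 2*I*sqrt(51949))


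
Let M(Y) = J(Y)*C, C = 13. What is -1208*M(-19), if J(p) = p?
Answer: 298376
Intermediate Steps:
M(Y) = 13*Y (M(Y) = Y*13 = 13*Y)
-1208*M(-19) = -15704*(-19) = -1208*(-247) = 298376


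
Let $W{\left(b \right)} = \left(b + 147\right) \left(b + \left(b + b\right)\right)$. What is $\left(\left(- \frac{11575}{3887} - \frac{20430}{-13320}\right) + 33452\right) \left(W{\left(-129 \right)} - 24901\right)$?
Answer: $- \frac{613226304865867}{575276} \approx -1.066 \cdot 10^{9}$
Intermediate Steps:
$W{\left(b \right)} = 3 b \left(147 + b\right)$ ($W{\left(b \right)} = \left(147 + b\right) \left(b + 2 b\right) = \left(147 + b\right) 3 b = 3 b \left(147 + b\right)$)
$\left(\left(- \frac{11575}{3887} - \frac{20430}{-13320}\right) + 33452\right) \left(W{\left(-129 \right)} - 24901\right) = \left(\left(- \frac{11575}{3887} - \frac{20430}{-13320}\right) + 33452\right) \left(3 \left(-129\right) \left(147 - 129\right) - 24901\right) = \left(\left(\left(-11575\right) \frac{1}{3887} - - \frac{227}{148}\right) + 33452\right) \left(3 \left(-129\right) 18 - 24901\right) = \left(\left(- \frac{11575}{3887} + \frac{227}{148}\right) + 33452\right) \left(-6966 - 24901\right) = \left(- \frac{830751}{575276} + 33452\right) \left(-31867\right) = \frac{19243302001}{575276} \left(-31867\right) = - \frac{613226304865867}{575276}$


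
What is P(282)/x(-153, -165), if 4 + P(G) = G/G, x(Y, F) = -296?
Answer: 3/296 ≈ 0.010135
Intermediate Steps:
P(G) = -3 (P(G) = -4 + G/G = -4 + 1 = -3)
P(282)/x(-153, -165) = -3/(-296) = -3*(-1/296) = 3/296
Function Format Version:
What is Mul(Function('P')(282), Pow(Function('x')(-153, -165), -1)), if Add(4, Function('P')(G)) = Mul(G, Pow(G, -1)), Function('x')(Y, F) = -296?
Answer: Rational(3, 296) ≈ 0.010135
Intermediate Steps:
Function('P')(G) = -3 (Function('P')(G) = Add(-4, Mul(G, Pow(G, -1))) = Add(-4, 1) = -3)
Mul(Function('P')(282), Pow(Function('x')(-153, -165), -1)) = Mul(-3, Pow(-296, -1)) = Mul(-3, Rational(-1, 296)) = Rational(3, 296)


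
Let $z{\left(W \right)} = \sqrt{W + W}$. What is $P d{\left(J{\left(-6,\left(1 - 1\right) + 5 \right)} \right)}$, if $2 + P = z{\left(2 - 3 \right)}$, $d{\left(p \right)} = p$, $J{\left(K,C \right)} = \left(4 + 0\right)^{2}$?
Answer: $-32 + 16 i \sqrt{2} \approx -32.0 + 22.627 i$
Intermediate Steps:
$J{\left(K,C \right)} = 16$ ($J{\left(K,C \right)} = 4^{2} = 16$)
$z{\left(W \right)} = \sqrt{2} \sqrt{W}$ ($z{\left(W \right)} = \sqrt{2 W} = \sqrt{2} \sqrt{W}$)
$P = -2 + i \sqrt{2}$ ($P = -2 + \sqrt{2} \sqrt{2 - 3} = -2 + \sqrt{2} \sqrt{-1} = -2 + \sqrt{2} i = -2 + i \sqrt{2} \approx -2.0 + 1.4142 i$)
$P d{\left(J{\left(-6,\left(1 - 1\right) + 5 \right)} \right)} = \left(-2 + i \sqrt{2}\right) 16 = -32 + 16 i \sqrt{2}$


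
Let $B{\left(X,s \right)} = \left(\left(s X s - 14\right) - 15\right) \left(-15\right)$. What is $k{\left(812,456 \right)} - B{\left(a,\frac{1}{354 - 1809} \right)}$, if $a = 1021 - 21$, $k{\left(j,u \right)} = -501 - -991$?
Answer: $\frac{1552685}{28227} \approx 55.007$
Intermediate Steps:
$k{\left(j,u \right)} = 490$ ($k{\left(j,u \right)} = -501 + 991 = 490$)
$a = 1000$ ($a = 1021 - 21 = 1000$)
$B{\left(X,s \right)} = 435 - 15 X s^{2}$ ($B{\left(X,s \right)} = \left(\left(X s s - 14\right) - 15\right) \left(-15\right) = \left(\left(X s^{2} - 14\right) - 15\right) \left(-15\right) = \left(\left(-14 + X s^{2}\right) - 15\right) \left(-15\right) = \left(-29 + X s^{2}\right) \left(-15\right) = 435 - 15 X s^{2}$)
$k{\left(812,456 \right)} - B{\left(a,\frac{1}{354 - 1809} \right)} = 490 - \left(435 - 15000 \left(\frac{1}{354 - 1809}\right)^{2}\right) = 490 - \left(435 - 15000 \left(\frac{1}{-1455}\right)^{2}\right) = 490 - \left(435 - 15000 \left(- \frac{1}{1455}\right)^{2}\right) = 490 - \left(435 - 15000 \cdot \frac{1}{2117025}\right) = 490 - \left(435 - \frac{200}{28227}\right) = 490 - \frac{12278545}{28227} = \frac{1552685}{28227}$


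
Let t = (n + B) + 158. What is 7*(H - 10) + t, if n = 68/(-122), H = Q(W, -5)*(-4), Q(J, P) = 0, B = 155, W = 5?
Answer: 14789/61 ≈ 242.44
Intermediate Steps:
H = 0 (H = 0*(-4) = 0)
n = -34/61 (n = 68*(-1/122) = -34/61 ≈ -0.55738)
t = 19059/61 (t = (-34/61 + 155) + 158 = 9421/61 + 158 = 19059/61 ≈ 312.44)
7*(H - 10) + t = 7*(0 - 10) + 19059/61 = 7*(-10) + 19059/61 = -70 + 19059/61 = 14789/61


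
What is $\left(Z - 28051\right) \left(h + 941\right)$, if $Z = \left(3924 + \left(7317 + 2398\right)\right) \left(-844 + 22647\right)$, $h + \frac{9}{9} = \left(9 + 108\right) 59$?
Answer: $2332061666638$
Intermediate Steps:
$h = 6902$ ($h = -1 + \left(9 + 108\right) 59 = -1 + 117 \cdot 59 = -1 + 6903 = 6902$)
$Z = 297371117$ ($Z = \left(3924 + 9715\right) 21803 = 13639 \cdot 21803 = 297371117$)
$\left(Z - 28051\right) \left(h + 941\right) = \left(297371117 - 28051\right) \left(6902 + 941\right) = 297343066 \cdot 7843 = 2332061666638$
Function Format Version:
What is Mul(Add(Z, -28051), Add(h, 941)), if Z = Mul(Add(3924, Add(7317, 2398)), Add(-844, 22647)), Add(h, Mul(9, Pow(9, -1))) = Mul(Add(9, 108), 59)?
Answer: 2332061666638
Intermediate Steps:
h = 6902 (h = Add(-1, Mul(Add(9, 108), 59)) = Add(-1, Mul(117, 59)) = Add(-1, 6903) = 6902)
Z = 297371117 (Z = Mul(Add(3924, 9715), 21803) = Mul(13639, 21803) = 297371117)
Mul(Add(Z, -28051), Add(h, 941)) = Mul(Add(297371117, -28051), Add(6902, 941)) = Mul(297343066, 7843) = 2332061666638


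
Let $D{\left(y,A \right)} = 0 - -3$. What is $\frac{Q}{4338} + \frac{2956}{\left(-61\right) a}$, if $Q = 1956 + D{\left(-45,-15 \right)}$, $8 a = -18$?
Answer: $\frac{5818667}{264618} \approx 21.989$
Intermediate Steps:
$a = - \frac{9}{4}$ ($a = \frac{1}{8} \left(-18\right) = - \frac{9}{4} \approx -2.25$)
$D{\left(y,A \right)} = 3$ ($D{\left(y,A \right)} = 0 + 3 = 3$)
$Q = 1959$ ($Q = 1956 + 3 = 1959$)
$\frac{Q}{4338} + \frac{2956}{\left(-61\right) a} = \frac{1959}{4338} + \frac{2956}{\left(-61\right) \left(- \frac{9}{4}\right)} = 1959 \cdot \frac{1}{4338} + \frac{2956}{\frac{549}{4}} = \frac{653}{1446} + 2956 \cdot \frac{4}{549} = \frac{653}{1446} + \frac{11824}{549} = \frac{5818667}{264618}$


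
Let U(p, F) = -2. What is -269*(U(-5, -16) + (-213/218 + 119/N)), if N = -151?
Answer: 33340129/32918 ≈ 1012.8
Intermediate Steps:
-269*(U(-5, -16) + (-213/218 + 119/N)) = -269*(-2 + (-213/218 + 119/(-151))) = -269*(-2 + (-213*1/218 + 119*(-1/151))) = -269*(-2 + (-213/218 - 119/151)) = -269*(-2 - 58105/32918) = -269*(-123941/32918) = 33340129/32918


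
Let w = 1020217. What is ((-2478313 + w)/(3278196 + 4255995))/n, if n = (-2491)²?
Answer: -486032/15583421808157 ≈ -3.1189e-8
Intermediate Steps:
n = 6205081
((-2478313 + w)/(3278196 + 4255995))/n = ((-2478313 + 1020217)/(3278196 + 4255995))/6205081 = -1458096/7534191*(1/6205081) = -1458096*1/7534191*(1/6205081) = -486032/2511397*1/6205081 = -486032/15583421808157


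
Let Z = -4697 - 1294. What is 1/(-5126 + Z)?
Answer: -1/11117 ≈ -8.9952e-5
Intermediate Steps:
Z = -5991
1/(-5126 + Z) = 1/(-5126 - 5991) = 1/(-11117) = -1/11117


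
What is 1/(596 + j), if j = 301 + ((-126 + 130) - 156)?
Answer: 1/745 ≈ 0.0013423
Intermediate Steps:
j = 149 (j = 301 + (4 - 156) = 301 - 152 = 149)
1/(596 + j) = 1/(596 + 149) = 1/745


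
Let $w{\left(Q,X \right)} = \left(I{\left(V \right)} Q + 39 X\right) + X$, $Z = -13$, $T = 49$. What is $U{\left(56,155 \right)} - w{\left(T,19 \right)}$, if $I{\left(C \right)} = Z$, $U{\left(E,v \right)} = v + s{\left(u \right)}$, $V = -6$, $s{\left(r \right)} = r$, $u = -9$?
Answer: $23$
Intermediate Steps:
$U{\left(E,v \right)} = -9 + v$ ($U{\left(E,v \right)} = v - 9 = -9 + v$)
$I{\left(C \right)} = -13$
$w{\left(Q,X \right)} = - 13 Q + 40 X$ ($w{\left(Q,X \right)} = \left(- 13 Q + 39 X\right) + X = - 13 Q + 40 X$)
$U{\left(56,155 \right)} - w{\left(T,19 \right)} = \left(-9 + 155\right) - \left(\left(-13\right) 49 + 40 \cdot 19\right) = 146 - \left(-637 + 760\right) = 146 - 123 = 23$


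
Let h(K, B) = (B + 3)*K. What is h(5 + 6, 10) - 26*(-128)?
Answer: 3471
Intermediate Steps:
h(K, B) = K*(3 + B) (h(K, B) = (3 + B)*K = K*(3 + B))
h(5 + 6, 10) - 26*(-128) = (5 + 6)*(3 + 10) - 26*(-128) = 11*13 + 3328 = 143 + 3328 = 3471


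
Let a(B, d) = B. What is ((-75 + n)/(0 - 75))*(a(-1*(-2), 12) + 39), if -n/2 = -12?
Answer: 697/25 ≈ 27.880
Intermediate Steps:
n = 24 (n = -2*(-12) = 24)
((-75 + n)/(0 - 75))*(a(-1*(-2), 12) + 39) = ((-75 + 24)/(0 - 75))*(-1*(-2) + 39) = (-51/(-75))*(2 + 39) = -51*(-1/75)*41 = (17/25)*41 = 697/25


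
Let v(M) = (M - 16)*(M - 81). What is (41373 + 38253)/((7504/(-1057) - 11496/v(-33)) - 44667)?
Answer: -3731300902/2093539625 ≈ -1.7823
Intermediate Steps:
v(M) = (-81 + M)*(-16 + M) (v(M) = (-16 + M)*(-81 + M) = (-81 + M)*(-16 + M))
(41373 + 38253)/((7504/(-1057) - 11496/v(-33)) - 44667) = (41373 + 38253)/((7504/(-1057) - 11496/(1296 + (-33)² - 97*(-33))) - 44667) = 79626/((7504*(-1/1057) - 11496/(1296 + 1089 + 3201)) - 44667) = 79626/((-1072/151 - 11496/5586) - 44667) = 79626/((-1072/151 - 11496*1/5586) - 44667) = 79626/((-1072/151 - 1916/931) - 44667) = 79626/(-1287348/140581 - 44667) = 79626/(-6280618875/140581) = 79626*(-140581/6280618875) = -3731300902/2093539625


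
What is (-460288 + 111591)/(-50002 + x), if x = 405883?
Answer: -348697/355881 ≈ -0.97981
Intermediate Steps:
(-460288 + 111591)/(-50002 + x) = (-460288 + 111591)/(-50002 + 405883) = -348697/355881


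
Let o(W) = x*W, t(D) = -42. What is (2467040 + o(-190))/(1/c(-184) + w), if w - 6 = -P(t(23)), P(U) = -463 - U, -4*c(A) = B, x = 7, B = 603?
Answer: 1486823130/257477 ≈ 5774.6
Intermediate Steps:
c(A) = -603/4 (c(A) = -¼*603 = -603/4)
o(W) = 7*W
w = 427 (w = 6 - (-463 - 1*(-42)) = 6 - (-463 + 42) = 6 - 1*(-421) = 6 + 421 = 427)
(2467040 + o(-190))/(1/c(-184) + w) = (2467040 + 7*(-190))/(1/(-603/4) + 427) = (2467040 - 1330)/(-4/603 + 427) = 2465710/(257477/603) = 2465710*(603/257477) = 1486823130/257477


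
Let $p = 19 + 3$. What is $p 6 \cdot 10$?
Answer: $1320$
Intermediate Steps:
$p = 22$
$p 6 \cdot 10 = 22 \cdot 6 \cdot 10 = 22 \cdot 60 = 1320$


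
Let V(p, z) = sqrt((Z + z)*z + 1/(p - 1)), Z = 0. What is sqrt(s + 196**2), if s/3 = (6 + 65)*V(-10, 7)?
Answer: sqrt(4648336 + 2343*sqrt(5918))/11 ≈ 199.76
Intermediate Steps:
V(p, z) = sqrt(z**2 + 1/(-1 + p)) (V(p, z) = sqrt((0 + z)*z + 1/(p - 1)) = sqrt(z*z + 1/(-1 + p)) = sqrt(z**2 + 1/(-1 + p)))
s = 213*sqrt(5918)/11 (s = 3*((6 + 65)*sqrt((1 + 7**2*(-1 - 10))/(-1 - 10))) = 3*(71*sqrt((1 + 49*(-11))/(-11))) = 3*(71*sqrt(-(1 - 539)/11)) = 3*(71*sqrt(-1/11*(-538))) = 3*(71*sqrt(538/11)) = 3*(71*(sqrt(5918)/11)) = 3*(71*sqrt(5918)/11) = 213*sqrt(5918)/11 ≈ 1489.6)
sqrt(s + 196**2) = sqrt(213*sqrt(5918)/11 + 196**2) = sqrt(213*sqrt(5918)/11 + 38416) = sqrt(38416 + 213*sqrt(5918)/11)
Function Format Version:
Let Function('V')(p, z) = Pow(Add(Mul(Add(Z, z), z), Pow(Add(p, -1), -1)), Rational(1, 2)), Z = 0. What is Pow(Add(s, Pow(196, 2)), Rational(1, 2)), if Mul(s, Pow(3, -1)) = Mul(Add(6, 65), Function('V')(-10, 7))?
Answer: Mul(Rational(1, 11), Pow(Add(4648336, Mul(2343, Pow(5918, Rational(1, 2)))), Rational(1, 2))) ≈ 199.76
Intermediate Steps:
Function('V')(p, z) = Pow(Add(Pow(z, 2), Pow(Add(-1, p), -1)), Rational(1, 2)) (Function('V')(p, z) = Pow(Add(Mul(Add(0, z), z), Pow(Add(p, -1), -1)), Rational(1, 2)) = Pow(Add(Mul(z, z), Pow(Add(-1, p), -1)), Rational(1, 2)) = Pow(Add(Pow(z, 2), Pow(Add(-1, p), -1)), Rational(1, 2)))
s = Mul(Rational(213, 11), Pow(5918, Rational(1, 2))) (s = Mul(3, Mul(Add(6, 65), Pow(Mul(Pow(Add(-1, -10), -1), Add(1, Mul(Pow(7, 2), Add(-1, -10)))), Rational(1, 2)))) = Mul(3, Mul(71, Pow(Mul(Pow(-11, -1), Add(1, Mul(49, -11))), Rational(1, 2)))) = Mul(3, Mul(71, Pow(Mul(Rational(-1, 11), Add(1, -539)), Rational(1, 2)))) = Mul(3, Mul(71, Pow(Mul(Rational(-1, 11), -538), Rational(1, 2)))) = Mul(3, Mul(71, Pow(Rational(538, 11), Rational(1, 2)))) = Mul(3, Mul(71, Mul(Rational(1, 11), Pow(5918, Rational(1, 2))))) = Mul(3, Mul(Rational(71, 11), Pow(5918, Rational(1, 2)))) = Mul(Rational(213, 11), Pow(5918, Rational(1, 2))) ≈ 1489.6)
Pow(Add(s, Pow(196, 2)), Rational(1, 2)) = Pow(Add(Mul(Rational(213, 11), Pow(5918, Rational(1, 2))), Pow(196, 2)), Rational(1, 2)) = Pow(Add(Mul(Rational(213, 11), Pow(5918, Rational(1, 2))), 38416), Rational(1, 2)) = Pow(Add(38416, Mul(Rational(213, 11), Pow(5918, Rational(1, 2)))), Rational(1, 2))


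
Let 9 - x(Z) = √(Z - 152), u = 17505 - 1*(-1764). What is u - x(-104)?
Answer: 19260 + 16*I ≈ 19260.0 + 16.0*I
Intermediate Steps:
u = 19269 (u = 17505 + 1764 = 19269)
x(Z) = 9 - √(-152 + Z) (x(Z) = 9 - √(Z - 152) = 9 - √(-152 + Z))
u - x(-104) = 19269 - (9 - √(-152 - 104)) = 19269 - (9 - √(-256)) = 19269 - (9 - 16*I) = 19269 + (-9 + 16*I) = 19260 + 16*I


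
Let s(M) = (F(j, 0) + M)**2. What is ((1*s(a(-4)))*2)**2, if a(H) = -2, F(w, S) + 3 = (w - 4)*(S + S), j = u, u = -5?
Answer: 2500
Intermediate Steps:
j = -5
F(w, S) = -3 + 2*S*(-4 + w) (F(w, S) = -3 + (w - 4)*(S + S) = -3 + (-4 + w)*(2*S) = -3 + 2*S*(-4 + w))
s(M) = (-3 + M)**2 (s(M) = ((-3 - 8*0 + 2*0*(-5)) + M)**2 = ((-3 + 0 + 0) + M)**2 = (-3 + M)**2)
((1*s(a(-4)))*2)**2 = ((1*(-3 - 2)**2)*2)**2 = ((1*(-5)**2)*2)**2 = ((1*25)*2)**2 = (25*2)**2 = 50**2 = 2500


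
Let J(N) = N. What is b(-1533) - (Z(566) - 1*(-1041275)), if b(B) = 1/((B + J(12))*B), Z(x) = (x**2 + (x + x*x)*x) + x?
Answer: -426709260024956/2331693 ≈ -1.8300e+8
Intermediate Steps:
Z(x) = x + x**2 + x*(x + x**2) (Z(x) = (x**2 + (x + x**2)*x) + x = (x**2 + x*(x + x**2)) + x = x + x**2 + x*(x + x**2))
b(B) = 1/(B*(12 + B)) (b(B) = 1/((B + 12)*B) = 1/((12 + B)*B) = 1/(B*(12 + B)))
b(-1533) - (Z(566) - 1*(-1041275)) = 1/((-1533)*(12 - 1533)) - (566*(1 + 566**2 + 2*566) - 1*(-1041275)) = -1/1533/(-1521) - (566*(1 + 320356 + 1132) + 1041275) = -1/1533*(-1/1521) - (566*321489 + 1041275) = 1/2331693 - (181962774 + 1041275) = 1/2331693 - 1*183004049 = 1/2331693 - 183004049 = -426709260024956/2331693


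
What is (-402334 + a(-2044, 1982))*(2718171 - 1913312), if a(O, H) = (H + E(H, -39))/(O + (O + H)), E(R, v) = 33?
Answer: -52459311579917/162 ≈ -3.2382e+11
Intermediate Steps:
a(O, H) = (33 + H)/(H + 2*O) (a(O, H) = (H + 33)/(O + (O + H)) = (33 + H)/(O + (H + O)) = (33 + H)/(H + 2*O))
(-402334 + a(-2044, 1982))*(2718171 - 1913312) = (-402334 + (33 + 1982)/(1982 + 2*(-2044)))*(2718171 - 1913312) = (-402334 + 2015/(1982 - 4088))*804859 = (-402334 + 2015/(-2106))*804859 = (-402334 - 1/2106*2015)*804859 = (-402334 - 155/162)*804859 = -65178263/162*804859 = -52459311579917/162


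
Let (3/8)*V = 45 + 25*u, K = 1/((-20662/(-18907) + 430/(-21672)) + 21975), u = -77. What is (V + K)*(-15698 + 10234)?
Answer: 1229231657898053536/44874174081 ≈ 2.7393e+7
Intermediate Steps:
K = 680652/14958058027 (K = 1/((-20662*(-1/18907) + 430*(-1/21672)) + 21975) = 1/((20662/18907 - 5/252) + 21975) = 1/(730327/680652 + 21975) = 1/(14958058027/680652) = 680652/14958058027 ≈ 4.5504e-5)
V = -15040/3 (V = 8*(45 + 25*(-77))/3 = 8*(45 - 1925)/3 = (8/3)*(-1880) = -15040/3 ≈ -5013.3)
(V + K)*(-15698 + 10234) = (-15040/3 + 680652/14958058027)*(-15698 + 10234) = -224969190684124/44874174081*(-5464) = 1229231657898053536/44874174081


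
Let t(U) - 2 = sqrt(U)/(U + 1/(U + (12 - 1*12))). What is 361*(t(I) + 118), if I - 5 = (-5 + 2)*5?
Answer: 43320 - 3610*I*sqrt(10)/101 ≈ 43320.0 - 113.03*I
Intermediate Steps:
I = -10 (I = 5 + (-5 + 2)*5 = 5 - 3*5 = 5 - 15 = -10)
t(U) = 2 + sqrt(U)/(U + 1/U) (t(U) = 2 + sqrt(U)/(U + 1/(U + (12 - 1*12))) = 2 + sqrt(U)/(U + 1/(U + (12 - 12))) = 2 + sqrt(U)/(U + 1/(U + 0)) = 2 + sqrt(U)/(U + 1/U))
361*(t(I) + 118) = 361*((2 + (-10)**(3/2) + 2*(-10)**2)/(1 + (-10)**2) + 118) = 361*((2 - 10*I*sqrt(10) + 2*100)/(1 + 100) + 118) = 361*((2 - 10*I*sqrt(10) + 200)/101 + 118) = 361*((202 - 10*I*sqrt(10))/101 + 118) = 361*((2 - 10*I*sqrt(10)/101) + 118) = 361*(120 - 10*I*sqrt(10)/101) = 43320 - 3610*I*sqrt(10)/101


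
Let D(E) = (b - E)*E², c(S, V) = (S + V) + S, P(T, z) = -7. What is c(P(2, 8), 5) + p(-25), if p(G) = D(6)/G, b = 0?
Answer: -9/25 ≈ -0.36000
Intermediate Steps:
c(S, V) = V + 2*S
D(E) = -E³ (D(E) = (0 - E)*E² = (-E)*E² = -E³)
p(G) = -216/G (p(G) = (-1*6³)/G = (-1*216)/G = -216/G)
c(P(2, 8), 5) + p(-25) = (5 + 2*(-7)) - 216/(-25) = (5 - 14) - 216*(-1/25) = -9 + 216/25 = -9/25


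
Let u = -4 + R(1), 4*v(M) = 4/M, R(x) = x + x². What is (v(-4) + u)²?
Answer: 81/16 ≈ 5.0625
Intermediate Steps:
v(M) = 1/M (v(M) = (4/M)/4 = 1/M)
u = -2 (u = -4 + 1*(1 + 1) = -4 + 1*2 = -4 + 2 = -2)
(v(-4) + u)² = (1/(-4) - 2)² = (-¼ - 2)² = (-9/4)² = 81/16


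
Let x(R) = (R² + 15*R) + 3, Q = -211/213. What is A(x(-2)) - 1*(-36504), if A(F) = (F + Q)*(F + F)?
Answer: 8010412/213 ≈ 37608.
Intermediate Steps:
Q = -211/213 (Q = -211*1/213 = -211/213 ≈ -0.99061)
x(R) = 3 + R² + 15*R
A(F) = 2*F*(-211/213 + F) (A(F) = (F - 211/213)*(F + F) = (-211/213 + F)*(2*F) = 2*F*(-211/213 + F))
A(x(-2)) - 1*(-36504) = 2*(3 + (-2)² + 15*(-2))*(-211 + 213*(3 + (-2)² + 15*(-2)))/213 - 1*(-36504) = 2*(3 + 4 - 30)*(-211 + 213*(3 + 4 - 30))/213 + 36504 = (2/213)*(-23)*(-211 + 213*(-23)) + 36504 = (2/213)*(-23)*(-211 - 4899) + 36504 = (2/213)*(-23)*(-5110) + 36504 = 235060/213 + 36504 = 8010412/213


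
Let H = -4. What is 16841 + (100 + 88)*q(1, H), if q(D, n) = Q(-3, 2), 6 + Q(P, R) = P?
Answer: 15149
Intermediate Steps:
Q(P, R) = -6 + P
q(D, n) = -9 (q(D, n) = -6 - 3 = -9)
16841 + (100 + 88)*q(1, H) = 16841 + (100 + 88)*(-9) = 16841 + 188*(-9) = 16841 - 1692 = 15149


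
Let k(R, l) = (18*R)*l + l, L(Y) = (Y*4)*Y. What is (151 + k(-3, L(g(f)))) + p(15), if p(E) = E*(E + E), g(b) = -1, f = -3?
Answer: 389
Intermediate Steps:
p(E) = 2*E² (p(E) = E*(2*E) = 2*E²)
L(Y) = 4*Y² (L(Y) = (4*Y)*Y = 4*Y²)
k(R, l) = l + 18*R*l (k(R, l) = 18*R*l + l = l + 18*R*l)
(151 + k(-3, L(g(f)))) + p(15) = (151 + (4*(-1)²)*(1 + 18*(-3))) + 2*15² = (151 + (4*1)*(1 - 54)) + 2*225 = (151 + 4*(-53)) + 450 = (151 - 212) + 450 = -61 + 450 = 389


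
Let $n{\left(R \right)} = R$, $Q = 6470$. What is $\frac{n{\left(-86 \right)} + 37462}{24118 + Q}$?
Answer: $\frac{9344}{7647} \approx 1.2219$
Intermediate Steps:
$\frac{n{\left(-86 \right)} + 37462}{24118 + Q} = \frac{-86 + 37462}{24118 + 6470} = \frac{37376}{30588} = 37376 \cdot \frac{1}{30588} = \frac{9344}{7647}$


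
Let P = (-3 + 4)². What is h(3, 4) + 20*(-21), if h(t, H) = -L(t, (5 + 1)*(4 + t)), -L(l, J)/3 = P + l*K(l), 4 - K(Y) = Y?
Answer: -408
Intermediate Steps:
P = 1 (P = 1² = 1)
K(Y) = 4 - Y
L(l, J) = -3 - 3*l*(4 - l) (L(l, J) = -3*(1 + l*(4 - l)) = -3 - 3*l*(4 - l))
h(t, H) = 3 - 3*t*(-4 + t) (h(t, H) = -(-3 + 3*t*(-4 + t)) = 3 - 3*t*(-4 + t))
h(3, 4) + 20*(-21) = (3 - 3*3*(-4 + 3)) + 20*(-21) = (3 - 3*3*(-1)) - 420 = (3 + 9) - 420 = 12 - 420 = -408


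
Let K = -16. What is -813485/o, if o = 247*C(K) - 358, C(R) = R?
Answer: 162697/862 ≈ 188.74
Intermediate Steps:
o = -4310 (o = 247*(-16) - 358 = -3952 - 358 = -4310)
-813485/o = -813485/(-4310) = -813485*(-1/4310) = 162697/862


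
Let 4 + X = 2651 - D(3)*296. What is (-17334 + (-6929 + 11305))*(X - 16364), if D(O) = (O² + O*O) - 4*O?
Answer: 200758294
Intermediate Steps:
D(O) = -4*O + 2*O² (D(O) = (O² + O²) - 4*O = 2*O² - 4*O = -4*O + 2*O²)
X = 871 (X = -4 + (2651 - 2*3*(-2 + 3)*296) = -4 + (2651 - 2*3*1*296) = -4 + (2651 - 6*296) = -4 + (2651 - 1*1776) = -4 + (2651 - 1776) = -4 + 875 = 871)
(-17334 + (-6929 + 11305))*(X - 16364) = (-17334 + (-6929 + 11305))*(871 - 16364) = (-17334 + 4376)*(-15493) = -12958*(-15493) = 200758294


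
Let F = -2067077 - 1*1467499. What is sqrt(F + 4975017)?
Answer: 3*sqrt(160049) ≈ 1200.2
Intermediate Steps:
F = -3534576 (F = -2067077 - 1467499 = -3534576)
sqrt(F + 4975017) = sqrt(-3534576 + 4975017) = sqrt(1440441) = 3*sqrt(160049)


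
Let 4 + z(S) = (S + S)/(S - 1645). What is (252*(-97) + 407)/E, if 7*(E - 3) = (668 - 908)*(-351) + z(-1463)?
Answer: -37353498/18705263 ≈ -1.9970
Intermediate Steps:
z(S) = -4 + 2*S/(-1645 + S) (z(S) = -4 + (S + S)/(S - 1645) = -4 + (2*S)/(-1645 + S) = -4 + 2*S/(-1645 + S))
E = 18705263/1554 (E = 3 + ((668 - 908)*(-351) + 2*(3290 - 1*(-1463))/(-1645 - 1463))/7 = 3 + (-240*(-351) + 2*(3290 + 1463)/(-3108))/7 = 3 + (84240 + 2*(-1/3108)*4753)/7 = 3 + (84240 - 679/222)/7 = 3 + (⅐)*(18700601/222) = 3 + 18700601/1554 = 18705263/1554 ≈ 12037.)
(252*(-97) + 407)/E = (252*(-97) + 407)/(18705263/1554) = (-24444 + 407)*(1554/18705263) = -24037*1554/18705263 = -37353498/18705263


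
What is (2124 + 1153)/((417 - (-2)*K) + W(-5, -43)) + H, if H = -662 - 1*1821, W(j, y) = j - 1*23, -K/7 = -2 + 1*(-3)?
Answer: -1136420/459 ≈ -2475.9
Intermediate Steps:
K = 35 (K = -7*(-2 + 1*(-3)) = -7*(-2 - 3) = -7*(-5) = 35)
W(j, y) = -23 + j (W(j, y) = j - 23 = -23 + j)
H = -2483 (H = -662 - 1821 = -2483)
(2124 + 1153)/((417 - (-2)*K) + W(-5, -43)) + H = (2124 + 1153)/((417 - (-2)*35) + (-23 - 5)) - 2483 = 3277/((417 - 1*(-70)) - 28) - 2483 = 3277/((417 + 70) - 28) - 2483 = 3277/(487 - 28) - 2483 = 3277/459 - 2483 = -1136420/459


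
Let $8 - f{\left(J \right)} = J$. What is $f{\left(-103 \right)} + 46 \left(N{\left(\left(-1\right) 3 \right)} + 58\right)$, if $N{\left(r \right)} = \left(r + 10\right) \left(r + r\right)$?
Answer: $847$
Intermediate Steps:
$N{\left(r \right)} = 2 r \left(10 + r\right)$ ($N{\left(r \right)} = \left(10 + r\right) 2 r = 2 r \left(10 + r\right)$)
$f{\left(J \right)} = 8 - J$
$f{\left(-103 \right)} + 46 \left(N{\left(\left(-1\right) 3 \right)} + 58\right) = \left(8 - -103\right) + 46 \left(2 \left(\left(-1\right) 3\right) \left(10 - 3\right) + 58\right) = \left(8 + 103\right) + 46 \left(2 \left(-3\right) \left(10 - 3\right) + 58\right) = 111 + 46 \left(2 \left(-3\right) 7 + 58\right) = 111 + 46 \left(-42 + 58\right) = 111 + 46 \cdot 16 = 111 + 736 = 847$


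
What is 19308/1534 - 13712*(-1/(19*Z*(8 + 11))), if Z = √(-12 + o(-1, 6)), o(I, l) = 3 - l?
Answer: 9654/767 - 13712*I*√15/5415 ≈ 12.587 - 9.8073*I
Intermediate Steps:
Z = I*√15 (Z = √(-12 + (3 - 1*6)) = √(-12 + (3 - 6)) = √(-12 - 3) = √(-15) = I*√15 ≈ 3.873*I)
19308/1534 - 13712*(-1/(19*Z*(8 + 11))) = 19308/1534 - 13712*I*√15/(285*(8 + 11)) = 19308*(1/1534) - 13712*I*√15/5415 = 9654/767 - 13712*I*√15/5415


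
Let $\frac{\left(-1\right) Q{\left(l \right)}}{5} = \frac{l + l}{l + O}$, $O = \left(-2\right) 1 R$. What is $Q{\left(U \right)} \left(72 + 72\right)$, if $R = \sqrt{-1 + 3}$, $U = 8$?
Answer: $- \frac{11520}{7} - \frac{2880 \sqrt{2}}{7} \approx -2227.6$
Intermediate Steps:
$R = \sqrt{2} \approx 1.4142$
$O = - 2 \sqrt{2}$ ($O = \left(-2\right) 1 \sqrt{2} = - 2 \sqrt{2} \approx -2.8284$)
$Q{\left(l \right)} = - \frac{10 l}{l - 2 \sqrt{2}}$ ($Q{\left(l \right)} = - 5 \frac{l + l}{l - 2 \sqrt{2}} = - 5 \frac{2 l}{l - 2 \sqrt{2}} = - \frac{10 l}{l - 2 \sqrt{2}}$)
$Q{\left(U \right)} \left(72 + 72\right) = \left(-10\right) 8 \frac{1}{8 - 2 \sqrt{2}} \left(72 + 72\right) = - \frac{80}{8 - 2 \sqrt{2}} \cdot 144 = - \frac{11520}{8 - 2 \sqrt{2}}$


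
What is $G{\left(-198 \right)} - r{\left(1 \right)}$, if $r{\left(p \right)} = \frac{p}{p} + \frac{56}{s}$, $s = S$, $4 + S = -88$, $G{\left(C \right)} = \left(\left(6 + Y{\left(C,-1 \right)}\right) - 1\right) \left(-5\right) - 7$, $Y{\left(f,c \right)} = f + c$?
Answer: $\frac{22140}{23} \approx 962.61$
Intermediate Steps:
$Y{\left(f,c \right)} = c + f$
$G{\left(C \right)} = -27 - 5 C$ ($G{\left(C \right)} = \left(\left(6 + \left(-1 + C\right)\right) - 1\right) \left(-5\right) - 7 = \left(\left(5 + C\right) - 1\right) \left(-5\right) - 7 = \left(4 + C\right) \left(-5\right) - 7 = \left(-20 - 5 C\right) - 7 = -27 - 5 C$)
$S = -92$ ($S = -4 - 88 = -92$)
$s = -92$
$r{\left(p \right)} = \frac{9}{23}$ ($r{\left(p \right)} = \frac{p}{p} + \frac{56}{-92} = 1 + 56 \left(- \frac{1}{92}\right) = 1 - \frac{14}{23} = \frac{9}{23}$)
$G{\left(-198 \right)} - r{\left(1 \right)} = \left(-27 - -990\right) - \frac{9}{23} = \left(-27 + 990\right) - \frac{9}{23} = 963 - \frac{9}{23} = \frac{22140}{23}$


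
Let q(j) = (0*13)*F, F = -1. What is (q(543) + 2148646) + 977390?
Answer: 3126036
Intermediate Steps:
q(j) = 0 (q(j) = (0*13)*(-1) = 0*(-1) = 0)
(q(543) + 2148646) + 977390 = (0 + 2148646) + 977390 = 2148646 + 977390 = 3126036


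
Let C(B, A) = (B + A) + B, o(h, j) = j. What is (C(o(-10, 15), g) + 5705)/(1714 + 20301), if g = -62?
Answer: 5673/22015 ≈ 0.25769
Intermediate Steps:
C(B, A) = A + 2*B (C(B, A) = (A + B) + B = A + 2*B)
(C(o(-10, 15), g) + 5705)/(1714 + 20301) = ((-62 + 2*15) + 5705)/(1714 + 20301) = ((-62 + 30) + 5705)/22015 = (-32 + 5705)*(1/22015) = 5673*(1/22015) = 5673/22015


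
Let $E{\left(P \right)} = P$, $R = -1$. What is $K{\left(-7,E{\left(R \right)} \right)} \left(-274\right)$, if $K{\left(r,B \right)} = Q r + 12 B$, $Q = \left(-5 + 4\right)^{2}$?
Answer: $5206$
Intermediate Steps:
$Q = 1$ ($Q = \left(-1\right)^{2} = 1$)
$K{\left(r,B \right)} = r + 12 B$ ($K{\left(r,B \right)} = 1 r + 12 B = r + 12 B$)
$K{\left(-7,E{\left(R \right)} \right)} \left(-274\right) = \left(-7 + 12 \left(-1\right)\right) \left(-274\right) = \left(-7 - 12\right) \left(-274\right) = \left(-19\right) \left(-274\right) = 5206$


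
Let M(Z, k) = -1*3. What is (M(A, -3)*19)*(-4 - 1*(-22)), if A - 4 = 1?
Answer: -1026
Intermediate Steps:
A = 5 (A = 4 + 1 = 5)
M(Z, k) = -3
(M(A, -3)*19)*(-4 - 1*(-22)) = (-3*19)*(-4 - 1*(-22)) = -57*(-4 + 22) = -57*18 = -1026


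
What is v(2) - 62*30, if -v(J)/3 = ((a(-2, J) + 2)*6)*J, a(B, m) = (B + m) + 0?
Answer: -1932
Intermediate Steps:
a(B, m) = B + m
v(J) = -18*J² (v(J) = -3*((-2 + J) + 2)*6*J = -3*J*6*J = -3*6*J*J = -18*J²)
v(2) - 62*30 = -18*2² - 62*30 = -18*4 - 1860 = -72 - 1860 = -1932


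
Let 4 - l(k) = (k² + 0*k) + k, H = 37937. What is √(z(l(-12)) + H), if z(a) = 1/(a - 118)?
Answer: √2295795246/246 ≈ 194.77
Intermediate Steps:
l(k) = 4 - k - k² (l(k) = 4 - ((k² + 0*k) + k) = 4 - ((k² + 0) + k) = 4 - (k² + k) = 4 - (k + k²) = 4 + (-k - k²) = 4 - k - k²)
z(a) = 1/(-118 + a)
√(z(l(-12)) + H) = √(1/(-118 + (4 - 1*(-12) - 1*(-12)²)) + 37937) = √(1/(-118 + (4 + 12 - 1*144)) + 37937) = √(1/(-118 + (4 + 12 - 144)) + 37937) = √(1/(-118 - 128) + 37937) = √(1/(-246) + 37937) = √(-1/246 + 37937) = √(9332501/246) = √2295795246/246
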